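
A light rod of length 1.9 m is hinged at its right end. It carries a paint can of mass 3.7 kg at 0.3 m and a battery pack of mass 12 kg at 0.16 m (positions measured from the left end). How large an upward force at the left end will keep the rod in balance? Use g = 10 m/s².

Choose the right end as the axis so the unknown pivot reaction has zero arm there.
Paint can: 3.7 × 10 = 37 N down at 0.3 m → arm 1.6 m, τ = 37 × 1.6 = 59.2 N·m counterclockwise.
Battery pack: 12 × 10 = 120 N down at 0.16 m → arm 1.74 m, τ = 120 × 1.74 = 208.8 N·m counterclockwise.
Net moment of the loads = 268 N·m counterclockwise.
The upward force F acts at the left end, arm 1.9 m, giving F × 1.9 clockwise.
Balancing moments: F × 1.9 = 268, giving F = 268 / 1.9 = 141 N.

F ≈ 141 N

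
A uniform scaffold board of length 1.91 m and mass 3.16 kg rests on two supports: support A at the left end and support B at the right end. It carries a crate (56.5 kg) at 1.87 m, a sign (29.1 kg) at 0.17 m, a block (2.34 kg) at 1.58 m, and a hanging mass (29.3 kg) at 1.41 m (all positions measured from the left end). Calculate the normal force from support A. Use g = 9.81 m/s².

Taking torques about support B:
Beam weight: 3.16 × 9.81 = 31 N down at 0.955 m → arm 0.955 m, τ = 31 × 0.955 = 29.61 N·m counterclockwise.
Crate: 56.5 × 9.81 = 554.3 N down at 1.87 m → arm 0.04 m, τ = 554.3 × 0.04 = 22.17 N·m counterclockwise.
Sign: 29.1 × 9.81 = 285.5 N down at 0.17 m → arm 1.74 m, τ = 285.5 × 1.74 = 496.8 N·m counterclockwise.
Block: 2.34 × 9.81 = 22.96 N down at 1.58 m → arm 0.33 m, τ = 22.96 × 0.33 = 7.577 N·m counterclockwise.
Hanging mass: 29.3 × 9.81 = 287.4 N down at 1.41 m → arm 0.5 m, τ = 287.4 × 0.5 = 143.7 N·m counterclockwise.
Net load moment about support B = 699.9 N·m counterclockwise.
Reaction R at support A is upward at 0 m, arm 1.91 m → moment R × 1.91 clockwise.
For rotational equilibrium, R × 1.91 = 699.9, so R = 366 N.

R_A ≈ 366 N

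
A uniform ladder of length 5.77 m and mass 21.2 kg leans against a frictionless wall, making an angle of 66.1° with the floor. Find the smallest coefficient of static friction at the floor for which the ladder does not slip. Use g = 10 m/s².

μ_min ≈ 0.222

Choose the foot of the ladder as the axis so the floor normal and friction both act there and drop out.
Ladder weight 21.2×10 = 212 N acts at 2.885 m along the ladder; its horizontal arm is 2.885·cos66.1° = 1.169 m → τ = 247.8 N·m clockwise.
Wall normal N acts horizontally at the top; its moment arm is the height L sinθ = 5.77·sin66.1° = 5.275 m, counterclockwise.
For rotational equilibrium, N × 5.275 = 247.8, so N = 46.98 N.
ΣFx = 0 ⇒ f = N_wall = 46.98 N. ΣFy = 0 ⇒ N_floor = 212 N.
μ_min = f / N_floor = 46.98 / 212 = 0.222.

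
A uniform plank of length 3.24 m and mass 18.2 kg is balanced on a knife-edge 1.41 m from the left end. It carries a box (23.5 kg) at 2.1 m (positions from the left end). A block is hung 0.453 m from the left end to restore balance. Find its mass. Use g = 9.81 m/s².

m ≈ 20.9 kg

About the knife-edge (at 1.41 m from the left end):
Beam weight: 18.2 × 9.81 = 178.5 N down at 1.62 m → arm 0.21 m, τ = 178.5 × 0.21 = 37.48 N·m clockwise.
Box: 23.5 × 9.81 = 230.5 N down at 2.1 m → arm 0.69 m, τ = 230.5 × 0.69 = 159 N·m clockwise.
Net moment of known loads = 196.5 N·m clockwise.
An unknown mass m at 0.453 m has arm 0.957 m; its moment is m·g·0.957 counterclockwise.
Setting net torque to zero: m × 9.81 × 0.957 = 196.5 → m = 196.5 / (9.81 × 0.957) = 20.9 kg.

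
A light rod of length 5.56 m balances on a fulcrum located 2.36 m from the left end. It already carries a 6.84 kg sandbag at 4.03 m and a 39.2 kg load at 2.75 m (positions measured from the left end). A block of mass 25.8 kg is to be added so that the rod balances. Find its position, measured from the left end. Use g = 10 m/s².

Choose the fulcrum (at 2.36 m from the left end) as the axis so the support reaction has zero arm there.
Sandbag: 6.84 × 10 = 68.4 N down at 4.03 m → arm 1.67 m, τ = 68.4 × 1.67 = 114.2 N·m clockwise.
Load: 39.2 × 10 = 392 N down at 2.75 m → arm 0.39 m, τ = 392 × 0.39 = 152.9 N·m clockwise.
Net moment of existing loads = 267.1 N·m clockwise.
The block weighs 25.8 × 10 = 258 N and must supply an equal counterclockwise moment, so its lever arm about the fulcrum is 267.1 / 258 = 1.04 m.
That puts it at 2.36 − 1.04 = 1.32 m from the left end.

x ≈ 1.32 m from the left end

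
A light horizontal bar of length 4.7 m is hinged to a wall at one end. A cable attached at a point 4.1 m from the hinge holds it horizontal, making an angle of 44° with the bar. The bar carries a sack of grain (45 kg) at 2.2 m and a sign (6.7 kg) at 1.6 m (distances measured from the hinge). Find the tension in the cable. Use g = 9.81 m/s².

T ≈ 378 N

Take moments about the hinge.
Sack of grain: 45 × 9.81 = 441.5 N down at 2.2 m → arm 2.2 m, τ = 441.5 × 2.2 = 971.3 N·m clockwise.
Sign: 6.7 × 9.81 = 65.73 N down at 1.6 m → arm 1.6 m, τ = 65.73 × 1.6 = 105.2 N·m clockwise.
Total clockwise load moment = 1076 N·m.
The cable tension T acts at 4.1 m; only its component perpendicular to the bar, T sinθ, produces torque. sin 44° = 0.6947.
Στ = 0 ⇒ T × 4.1 × 0.6947 = 1076 ⇒ T = 1076 / 2.848 = 378 N.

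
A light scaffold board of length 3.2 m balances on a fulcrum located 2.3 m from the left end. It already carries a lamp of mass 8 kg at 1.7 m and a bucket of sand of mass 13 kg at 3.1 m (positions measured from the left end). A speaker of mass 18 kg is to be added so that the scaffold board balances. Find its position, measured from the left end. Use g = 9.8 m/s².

x ≈ 1.99 m from the left end

Choose the fulcrum (at 2.3 m from the left end) as the axis so the support reaction has zero arm there.
Lamp: 8 × 9.8 = 78.4 N down at 1.7 m → arm 0.6 m, τ = 78.4 × 0.6 = 47.04 N·m counterclockwise.
Bucket of sand: 13 × 9.8 = 127.4 N down at 3.1 m → arm 0.8 m, τ = 127.4 × 0.8 = 101.9 N·m clockwise.
Net moment of existing loads = 54.86 N·m clockwise.
The speaker weighs 18 × 9.8 = 176.4 N and must supply an equal counterclockwise moment, so its lever arm about the fulcrum is 54.86 / 176.4 = 0.311 m.
That puts it at 2.3 − 0.311 = 1.99 m from the left end.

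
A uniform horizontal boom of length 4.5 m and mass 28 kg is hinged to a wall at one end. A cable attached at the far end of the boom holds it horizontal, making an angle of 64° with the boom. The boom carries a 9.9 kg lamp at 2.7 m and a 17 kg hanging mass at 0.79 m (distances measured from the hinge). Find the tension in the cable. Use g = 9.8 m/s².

T ≈ 250 N

About the hinge:
Beam weight: 28 × 9.8 = 274.4 N down at 2.25 m → arm 2.25 m, τ = 274.4 × 2.25 = 617.4 N·m clockwise.
Lamp: 9.9 × 9.8 = 97.02 N down at 2.7 m → arm 2.7 m, τ = 97.02 × 2.7 = 262 N·m clockwise.
Hanging mass: 17 × 9.8 = 166.6 N down at 0.79 m → arm 0.79 m, τ = 166.6 × 0.79 = 131.6 N·m clockwise.
Total clockwise load moment = 1011 N·m.
The cable tension T acts at 4.5 m; only its component perpendicular to the boom, T sinθ, produces torque. sin 64° = 0.8988.
Balancing moments: T × 4.5 × 0.8988 = 1011, giving T = 1011 / 4.045 = 250 N.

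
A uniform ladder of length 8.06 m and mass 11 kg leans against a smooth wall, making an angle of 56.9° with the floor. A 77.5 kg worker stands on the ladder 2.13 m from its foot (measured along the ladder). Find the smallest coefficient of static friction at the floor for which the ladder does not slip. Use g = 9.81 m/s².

Taking torques about the foot of the ladder:
Ladder weight 11×9.81 = 107.9 N acts at 4.03 m along the ladder; its horizontal arm is 4.03·cos56.9° = 2.201 m → τ = 237.5 N·m clockwise.
Worker: 77.5×9.81 = 760.3 N at 2.13 m → arm 1.163 m → τ = 884.2 N·m clockwise.
Wall normal N acts horizontally at the top; its moment arm is the height L sinθ = 8.06·sin56.9° = 6.752 m, counterclockwise.
For rotational equilibrium, N × 6.752 = 1122, so N = 166.2 N.
ΣFx = 0 ⇒ f = N_wall = 166.2 N. ΣFy = 0 ⇒ N_floor = 868.2 N.
μ_min = f / N_floor = 166.2 / 868.2 = 0.191.

μ_min ≈ 0.191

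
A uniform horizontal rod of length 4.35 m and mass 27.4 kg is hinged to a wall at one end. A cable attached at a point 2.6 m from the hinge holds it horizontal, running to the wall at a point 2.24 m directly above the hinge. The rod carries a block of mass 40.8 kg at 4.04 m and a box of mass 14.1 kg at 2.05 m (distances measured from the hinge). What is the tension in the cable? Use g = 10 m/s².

Take moments about the hinge.
Beam weight: 27.4 × 10 = 274 N down at 2.175 m → arm 2.175 m, τ = 274 × 2.175 = 595.9 N·m clockwise.
Block: 40.8 × 10 = 408 N down at 4.04 m → arm 4.04 m, τ = 408 × 4.04 = 1648 N·m clockwise.
Box: 14.1 × 10 = 141 N down at 2.05 m → arm 2.05 m, τ = 141 × 2.05 = 289 N·m clockwise.
Total clockwise load moment = 2533 N·m.
The cable tension T acts at 2.6 m; only its component perpendicular to the rod, T sinθ, produces torque. sinθ = h/√(h²+d²) = 2.24/√(2.24²+2.6²) = 0.6527.
For rotational equilibrium, T × 2.6 × 0.6527 = 2533, so T = 2533 / 1.697 = 1490 N.

T ≈ 1490 N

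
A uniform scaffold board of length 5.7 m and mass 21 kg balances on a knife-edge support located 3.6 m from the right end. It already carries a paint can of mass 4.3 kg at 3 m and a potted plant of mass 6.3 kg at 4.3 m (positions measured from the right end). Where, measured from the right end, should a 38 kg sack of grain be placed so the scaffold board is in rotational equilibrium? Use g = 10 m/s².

Taking torques about the knife-edge support (at 3.6 m from the right end):
Beam weight: 21 × 10 = 210 N down at 2.85 m → arm 0.75 m, τ = 210 × 0.75 = 157.5 N·m clockwise.
Paint can: 4.3 × 10 = 43 N down at 3 m → arm 0.6 m, τ = 43 × 0.6 = 25.8 N·m clockwise.
Potted plant: 6.3 × 10 = 63 N down at 4.3 m → arm 0.7 m, τ = 63 × 0.7 = 44.1 N·m counterclockwise.
Net moment of existing loads = 139.2 N·m clockwise.
The sack of grain weighs 38 × 10 = 380 N and must supply an equal counterclockwise moment, so its lever arm about the knife-edge support is 139.2 / 380 = 0.366 m.
That puts it at 3.6 + 0.366 = 3.97 m from the right end.

x ≈ 3.97 m from the right end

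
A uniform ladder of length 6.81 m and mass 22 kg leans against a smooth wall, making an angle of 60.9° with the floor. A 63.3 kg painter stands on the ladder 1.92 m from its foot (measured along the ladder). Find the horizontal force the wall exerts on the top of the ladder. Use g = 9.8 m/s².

N_wall ≈ 157 N

Choose the foot of the ladder as the axis so the floor normal and friction both act there and drop out.
Ladder weight 22×9.8 = 215.6 N acts at 3.405 m along the ladder; its horizontal arm is 3.405·cos60.9° = 1.656 m → τ = 357 N·m clockwise.
Painter: 63.3×9.8 = 620.3 N at 1.92 m → arm 0.9338 m → τ = 579.2 N·m clockwise.
Wall normal N acts horizontally at the top; its moment arm is the height L sinθ = 6.81·sin60.9° = 5.95 m, counterclockwise.
For rotational equilibrium, N × 5.95 = 936.2, so N = 157 N.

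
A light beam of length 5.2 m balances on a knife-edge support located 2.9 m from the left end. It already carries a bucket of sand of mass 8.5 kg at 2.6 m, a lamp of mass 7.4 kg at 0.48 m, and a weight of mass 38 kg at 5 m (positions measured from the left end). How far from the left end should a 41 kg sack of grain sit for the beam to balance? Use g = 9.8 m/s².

x ≈ 1.45 m from the left end

Taking torques about the knife-edge support (at 2.9 m from the left end):
Bucket of sand: 8.5 × 9.8 = 83.3 N down at 2.6 m → arm 0.3 m, τ = 83.3 × 0.3 = 24.99 N·m counterclockwise.
Lamp: 7.4 × 9.8 = 72.52 N down at 0.48 m → arm 2.42 m, τ = 72.52 × 2.42 = 175.5 N·m counterclockwise.
Weight: 38 × 9.8 = 372.4 N down at 5 m → arm 2.1 m, τ = 372.4 × 2.1 = 782 N·m clockwise.
Net moment of existing loads = 581.5 N·m clockwise.
The sack of grain weighs 41 × 9.8 = 401.8 N and must supply an equal counterclockwise moment, so its lever arm about the knife-edge support is 581.5 / 401.8 = 1.45 m.
That puts it at 2.9 − 1.45 = 1.45 m from the left end.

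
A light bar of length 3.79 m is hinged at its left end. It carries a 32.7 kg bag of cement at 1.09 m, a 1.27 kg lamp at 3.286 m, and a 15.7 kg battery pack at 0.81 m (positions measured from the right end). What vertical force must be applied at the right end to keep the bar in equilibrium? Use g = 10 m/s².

Taking torques about the left end:
Bag of cement: 32.7 × 10 = 327 N down at 1.09 m → arm 2.7 m, τ = 327 × 2.7 = 882.9 N·m clockwise.
Lamp: 1.27 × 10 = 12.7 N down at 3.286 m → arm 0.504 m, τ = 12.7 × 0.504 = 6.401 N·m clockwise.
Battery pack: 15.7 × 10 = 157 N down at 0.81 m → arm 2.98 m, τ = 157 × 2.98 = 467.9 N·m clockwise.
Net moment of the loads = 1357 N·m clockwise.
The upward force F acts at the right end, arm 3.79 m, giving F × 3.79 counterclockwise.
Balancing moments: F × 3.79 = 1357, giving F = 1357 / 3.79 = 358 N.

F ≈ 358 N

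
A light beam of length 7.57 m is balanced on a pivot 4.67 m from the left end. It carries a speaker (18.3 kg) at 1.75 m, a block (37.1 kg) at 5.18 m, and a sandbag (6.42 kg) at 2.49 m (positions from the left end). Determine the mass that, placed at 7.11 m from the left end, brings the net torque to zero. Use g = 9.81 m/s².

m ≈ 19.9 kg

About the pivot (at 4.67 m from the left end):
Speaker: 18.3 × 9.81 = 179.5 N down at 1.75 m → arm 2.92 m, τ = 179.5 × 2.92 = 524.1 N·m counterclockwise.
Block: 37.1 × 9.81 = 364 N down at 5.18 m → arm 0.51 m, τ = 364 × 0.51 = 185.6 N·m clockwise.
Sandbag: 6.42 × 9.81 = 62.98 N down at 2.49 m → arm 2.18 m, τ = 62.98 × 2.18 = 137.3 N·m counterclockwise.
Net moment of known loads = 475.8 N·m counterclockwise.
An unknown mass m at 7.11 m has arm 2.44 m; its moment is m·g·2.44 clockwise.
For rotational equilibrium, m × 9.81 × 2.44 = 475.8, so m = 475.8 / (9.81 × 2.44) = 19.9 kg.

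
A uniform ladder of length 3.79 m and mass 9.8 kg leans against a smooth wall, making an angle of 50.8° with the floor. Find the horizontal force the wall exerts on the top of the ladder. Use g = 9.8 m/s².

Sum moments about the foot of the ladder (the floor normal and friction both act there and drop out).
Ladder weight 9.8×9.8 = 96.04 N acts at 1.895 m along the ladder; its horizontal arm is 1.895·cos50.8° = 1.198 m → τ = 115.1 N·m clockwise.
Wall normal N acts horizontally at the top; its moment arm is the height L sinθ = 3.79·sin50.8° = 2.937 m, counterclockwise.
Balancing moments: N × 2.937 = 115.1, giving N = 39.2 N.

N_wall ≈ 39.2 N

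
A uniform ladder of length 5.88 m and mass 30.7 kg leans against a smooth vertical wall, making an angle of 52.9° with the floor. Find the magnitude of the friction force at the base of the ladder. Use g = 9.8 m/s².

Choose the foot of the ladder as the axis so the floor normal and friction both act there and drop out.
Ladder weight 30.7×9.8 = 300.9 N acts at 2.94 m along the ladder; its horizontal arm is 2.94·cos52.9° = 1.773 m → τ = 533.5 N·m clockwise.
Wall normal N acts horizontally at the top; its moment arm is the height L sinθ = 5.88·sin52.9° = 4.69 m, counterclockwise.
For rotational equilibrium, N × 4.69 = 533.5, so N = 114 N.
ΣFx = 0: friction at the foot balances the wall's push, so f = N_wall = 114 N.

f ≈ 114 N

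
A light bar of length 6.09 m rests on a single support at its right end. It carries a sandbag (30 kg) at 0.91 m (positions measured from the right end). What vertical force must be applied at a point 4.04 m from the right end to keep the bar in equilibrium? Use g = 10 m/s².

F ≈ 67.6 N

About the right end:
Sandbag: 30 × 10 = 300 N down at 0.91 m → arm 0.91 m, τ = 300 × 0.91 = 273 N·m counterclockwise.
Net moment of the loads = 273 N·m counterclockwise.
The upward force F acts at a point 4.04 m from the right end, arm 4.04 m, giving F × 4.04 clockwise.
Στ = 0 ⇒ F × 4.04 = 273 ⇒ F = 273 / 4.04 = 67.6 N.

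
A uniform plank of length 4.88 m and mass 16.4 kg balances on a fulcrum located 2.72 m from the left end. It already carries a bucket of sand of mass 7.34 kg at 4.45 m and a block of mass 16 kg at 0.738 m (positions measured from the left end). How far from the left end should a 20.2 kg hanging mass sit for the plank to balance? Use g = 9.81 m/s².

x ≈ 3.89 m from the left end

About the fulcrum (at 2.72 m from the left end):
Beam weight: 16.4 × 9.81 = 160.9 N down at 2.44 m → arm 0.28 m, τ = 160.9 × 0.28 = 45.05 N·m counterclockwise.
Bucket of sand: 7.34 × 9.81 = 72.01 N down at 4.45 m → arm 1.73 m, τ = 72.01 × 1.73 = 124.6 N·m clockwise.
Block: 16 × 9.81 = 157 N down at 0.738 m → arm 1.982 m, τ = 157 × 1.982 = 311.2 N·m counterclockwise.
Net moment of existing loads = 231.6 N·m counterclockwise.
The hanging mass weighs 20.2 × 9.81 = 198.2 N and must supply an equal clockwise moment, so its lever arm about the fulcrum is 231.6 / 198.2 = 1.17 m.
That puts it at 2.72 + 1.17 = 3.89 m from the left end.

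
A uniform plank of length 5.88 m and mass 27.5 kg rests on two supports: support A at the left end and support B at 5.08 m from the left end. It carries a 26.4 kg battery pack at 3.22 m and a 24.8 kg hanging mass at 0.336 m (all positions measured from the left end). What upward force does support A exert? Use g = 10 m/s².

Take moments about support B.
Beam weight: 27.5 × 10 = 275 N down at 2.94 m → arm 2.14 m, τ = 275 × 2.14 = 588.5 N·m counterclockwise.
Battery pack: 26.4 × 10 = 264 N down at 3.22 m → arm 1.86 m, τ = 264 × 1.86 = 491 N·m counterclockwise.
Hanging mass: 24.8 × 10 = 248 N down at 0.336 m → arm 4.744 m, τ = 248 × 4.744 = 1177 N·m counterclockwise.
Net load moment about support B = 2256 N·m counterclockwise.
Reaction R at support A is upward at 0 m, arm 5.08 m → moment R × 5.08 clockwise.
For rotational equilibrium, R × 5.08 = 2256, so R = 444 N.

R_A ≈ 444 N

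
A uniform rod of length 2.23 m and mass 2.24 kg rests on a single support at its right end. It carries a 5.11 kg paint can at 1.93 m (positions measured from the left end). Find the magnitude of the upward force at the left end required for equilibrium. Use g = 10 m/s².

Sum moments about the right end (the unknown pivot reaction has zero arm there).
Beam weight: 2.24 × 10 = 22.4 N down at 1.115 m → arm 1.115 m, τ = 22.4 × 1.115 = 24.98 N·m counterclockwise.
Paint can: 5.11 × 10 = 51.1 N down at 1.93 m → arm 0.3 m, τ = 51.1 × 0.3 = 15.33 N·m counterclockwise.
Net moment of the loads = 40.31 N·m counterclockwise.
The upward force F acts at the left end, arm 2.23 m, giving F × 2.23 clockwise.
Στ = 0 ⇒ F × 2.23 = 40.31 ⇒ F = 40.31 / 2.23 = 18.1 N.

F ≈ 18.1 N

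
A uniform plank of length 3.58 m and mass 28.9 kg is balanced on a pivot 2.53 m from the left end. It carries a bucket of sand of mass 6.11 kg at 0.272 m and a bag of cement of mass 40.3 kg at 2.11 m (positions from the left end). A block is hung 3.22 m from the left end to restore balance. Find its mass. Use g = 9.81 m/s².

Taking torques about the pivot (at 2.53 m from the left end):
Beam weight: 28.9 × 9.81 = 283.5 N down at 1.79 m → arm 0.74 m, τ = 283.5 × 0.74 = 209.8 N·m counterclockwise.
Bucket of sand: 6.11 × 9.81 = 59.94 N down at 0.272 m → arm 2.258 m, τ = 59.94 × 2.258 = 135.3 N·m counterclockwise.
Bag of cement: 40.3 × 9.81 = 395.3 N down at 2.11 m → arm 0.42 m, τ = 395.3 × 0.42 = 166 N·m counterclockwise.
Net moment of known loads = 511.1 N·m counterclockwise.
An unknown mass m at 3.22 m has arm 0.69 m; its moment is m·g·0.69 clockwise.
Setting net torque to zero: m × 9.81 × 0.69 = 511.1 → m = 511.1 / (9.81 × 0.69) = 75.5 kg.

m ≈ 75.5 kg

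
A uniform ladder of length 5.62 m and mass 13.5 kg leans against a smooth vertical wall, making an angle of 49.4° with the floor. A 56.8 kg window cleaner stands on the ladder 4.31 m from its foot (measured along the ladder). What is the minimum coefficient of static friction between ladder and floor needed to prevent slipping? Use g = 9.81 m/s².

μ_min ≈ 0.613

About the foot of the ladder:
Ladder weight 13.5×9.81 = 132.4 N acts at 2.81 m along the ladder; its horizontal arm is 2.81·cos49.4° = 1.829 m → τ = 242.2 N·m clockwise.
Window cleaner: 56.8×9.81 = 557.2 N at 4.31 m → arm 2.805 m → τ = 1563 N·m clockwise.
Wall normal N acts horizontally at the top; its moment arm is the height L sinθ = 5.62·sin49.4° = 4.267 m, counterclockwise.
Στ = 0 ⇒ N × 4.267 = 1805 ⇒ N = 423 N.
ΣFx = 0 ⇒ f = N_wall = 423 N. ΣFy = 0 ⇒ N_floor = 689.6 N.
μ_min = f / N_floor = 423 / 689.6 = 0.613.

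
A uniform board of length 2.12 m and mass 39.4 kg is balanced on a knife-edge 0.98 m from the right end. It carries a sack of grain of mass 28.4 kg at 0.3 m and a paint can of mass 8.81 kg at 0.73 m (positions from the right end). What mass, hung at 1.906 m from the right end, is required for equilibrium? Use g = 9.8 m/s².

m ≈ 19.8 kg

Sum moments about the knife-edge (at 0.98 m from the right end) (the support reaction has zero arm there).
Beam weight: 39.4 × 9.8 = 386.1 N down at 1.06 m → arm 0.08 m, τ = 386.1 × 0.08 = 30.89 N·m counterclockwise.
Sack of grain: 28.4 × 9.8 = 278.3 N down at 0.3 m → arm 0.68 m, τ = 278.3 × 0.68 = 189.2 N·m clockwise.
Paint can: 8.81 × 9.8 = 86.34 N down at 0.73 m → arm 0.25 m, τ = 86.34 × 0.25 = 21.59 N·m clockwise.
Net moment of known loads = 179.9 N·m clockwise.
An unknown mass m at 1.906 m has arm 0.926 m; its moment is m·g·0.926 counterclockwise.
For rotational equilibrium, m × 9.8 × 0.926 = 179.9, so m = 179.9 / (9.8 × 0.926) = 19.8 kg.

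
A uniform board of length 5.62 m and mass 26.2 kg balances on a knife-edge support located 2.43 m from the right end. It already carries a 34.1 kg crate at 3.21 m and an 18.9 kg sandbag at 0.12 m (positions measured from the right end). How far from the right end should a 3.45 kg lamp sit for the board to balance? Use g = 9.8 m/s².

x ≈ 4.49 m from the right end

Sum moments about the knife-edge support (at 2.43 m from the right end) (the support reaction has zero arm there).
Beam weight: 26.2 × 9.8 = 256.8 N down at 2.81 m → arm 0.38 m, τ = 256.8 × 0.38 = 97.58 N·m counterclockwise.
Crate: 34.1 × 9.8 = 334.2 N down at 3.21 m → arm 0.78 m, τ = 334.2 × 0.78 = 260.7 N·m counterclockwise.
Sandbag: 18.9 × 9.8 = 185.2 N down at 0.12 m → arm 2.31 m, τ = 185.2 × 2.31 = 427.8 N·m clockwise.
Net moment of existing loads = 69.52 N·m clockwise.
The lamp weighs 3.45 × 9.8 = 33.81 N and must supply an equal counterclockwise moment, so its lever arm about the knife-edge support is 69.52 / 33.81 = 2.06 m.
That puts it at 2.43 + 2.06 = 4.49 m from the right end.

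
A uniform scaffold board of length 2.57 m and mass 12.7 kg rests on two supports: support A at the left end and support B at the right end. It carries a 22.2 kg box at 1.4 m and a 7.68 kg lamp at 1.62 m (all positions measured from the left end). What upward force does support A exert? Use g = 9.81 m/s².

R_A ≈ 189 N

Choose support B as the axis so its reaction then has zero moment arm.
Beam weight: 12.7 × 9.81 = 124.6 N down at 1.285 m → arm 1.285 m, τ = 124.6 × 1.285 = 160.1 N·m counterclockwise.
Box: 22.2 × 9.81 = 217.8 N down at 1.4 m → arm 1.17 m, τ = 217.8 × 1.17 = 254.8 N·m counterclockwise.
Lamp: 7.68 × 9.81 = 75.34 N down at 1.62 m → arm 0.95 m, τ = 75.34 × 0.95 = 71.57 N·m counterclockwise.
Net load moment about support B = 486.5 N·m counterclockwise.
Reaction R at support A is upward at 0 m, arm 2.57 m → moment R × 2.57 clockwise.
Balancing moments: R × 2.57 = 486.5, giving R = 189 N.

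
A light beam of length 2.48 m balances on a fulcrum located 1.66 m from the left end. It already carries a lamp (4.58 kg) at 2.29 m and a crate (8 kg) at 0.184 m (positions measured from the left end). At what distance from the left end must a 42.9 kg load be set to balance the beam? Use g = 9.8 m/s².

x ≈ 1.87 m from the left end

Taking torques about the fulcrum (at 1.66 m from the left end):
Lamp: 4.58 × 9.8 = 44.88 N down at 2.29 m → arm 0.63 m, τ = 44.88 × 0.63 = 28.27 N·m clockwise.
Crate: 8 × 9.8 = 78.4 N down at 0.184 m → arm 1.476 m, τ = 78.4 × 1.476 = 115.7 N·m counterclockwise.
Net moment of existing loads = 87.43 N·m counterclockwise.
The load weighs 42.9 × 9.8 = 420.4 N and must supply an equal clockwise moment, so its lever arm about the fulcrum is 87.43 / 420.4 = 0.208 m.
That puts it at 1.66 + 0.208 = 1.87 m from the left end.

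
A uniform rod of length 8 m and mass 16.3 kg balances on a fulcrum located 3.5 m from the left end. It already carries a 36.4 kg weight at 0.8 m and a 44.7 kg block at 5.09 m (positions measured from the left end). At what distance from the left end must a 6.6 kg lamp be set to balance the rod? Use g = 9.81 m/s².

Take moments about the fulcrum (at 3.5 m from the left end).
Beam weight: 16.3 × 9.81 = 159.9 N down at 4 m → arm 0.5 m, τ = 159.9 × 0.5 = 79.95 N·m clockwise.
Weight: 36.4 × 9.81 = 357.1 N down at 0.8 m → arm 2.7 m, τ = 357.1 × 2.7 = 964.2 N·m counterclockwise.
Block: 44.7 × 9.81 = 438.5 N down at 5.09 m → arm 1.59 m, τ = 438.5 × 1.59 = 697.2 N·m clockwise.
Net moment of existing loads = 187 N·m counterclockwise.
The lamp weighs 6.6 × 9.81 = 64.75 N and must supply an equal clockwise moment, so its lever arm about the fulcrum is 187 / 64.75 = 2.89 m.
That puts it at 3.5 + 2.89 = 6.39 m from the left end.

x ≈ 6.39 m from the left end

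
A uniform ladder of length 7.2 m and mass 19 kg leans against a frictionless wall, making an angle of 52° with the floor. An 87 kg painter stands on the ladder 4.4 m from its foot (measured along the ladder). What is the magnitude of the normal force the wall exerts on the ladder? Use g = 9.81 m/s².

N_wall ≈ 480 N

Sum moments about the foot of the ladder (the floor normal and friction both act there and drop out).
Ladder weight 19×9.81 = 186.4 N acts at 3.6 m along the ladder; its horizontal arm is 3.6·cos52° = 2.216 m → τ = 413.1 N·m clockwise.
Painter: 87×9.81 = 853.5 N at 4.4 m → arm 2.709 m → τ = 2312 N·m clockwise.
Wall normal N acts horizontally at the top; its moment arm is the height L sinθ = 7.2·sin52° = 5.674 m, counterclockwise.
Στ = 0 ⇒ N × 5.674 = 2725 ⇒ N = 480 N.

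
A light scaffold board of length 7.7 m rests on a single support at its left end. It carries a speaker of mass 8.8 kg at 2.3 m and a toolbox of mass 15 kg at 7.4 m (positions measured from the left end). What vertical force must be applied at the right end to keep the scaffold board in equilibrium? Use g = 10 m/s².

About the left end:
Speaker: 8.8 × 10 = 88 N down at 2.3 m → arm 2.3 m, τ = 88 × 2.3 = 202.4 N·m clockwise.
Toolbox: 15 × 10 = 150 N down at 7.4 m → arm 7.4 m, τ = 150 × 7.4 = 1110 N·m clockwise.
Net moment of the loads = 1312 N·m clockwise.
The upward force F acts at the right end, arm 7.7 m, giving F × 7.7 counterclockwise.
Balancing moments: F × 7.7 = 1312, giving F = 1312 / 7.7 = 170 N.

F ≈ 170 N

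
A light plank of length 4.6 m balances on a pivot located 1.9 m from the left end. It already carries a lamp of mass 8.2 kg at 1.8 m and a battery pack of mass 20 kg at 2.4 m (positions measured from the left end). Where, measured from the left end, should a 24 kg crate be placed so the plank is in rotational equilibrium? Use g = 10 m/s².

Take moments about the pivot (at 1.9 m from the left end).
Lamp: 8.2 × 10 = 82 N down at 1.8 m → arm 0.1 m, τ = 82 × 0.1 = 8.2 N·m counterclockwise.
Battery pack: 20 × 10 = 200 N down at 2.4 m → arm 0.5 m, τ = 200 × 0.5 = 100 N·m clockwise.
Net moment of existing loads = 91.8 N·m clockwise.
The crate weighs 24 × 10 = 240 N and must supply an equal counterclockwise moment, so its lever arm about the pivot is 91.8 / 240 = 0.383 m.
That puts it at 1.9 − 0.383 = 1.52 m from the left end.

x ≈ 1.52 m from the left end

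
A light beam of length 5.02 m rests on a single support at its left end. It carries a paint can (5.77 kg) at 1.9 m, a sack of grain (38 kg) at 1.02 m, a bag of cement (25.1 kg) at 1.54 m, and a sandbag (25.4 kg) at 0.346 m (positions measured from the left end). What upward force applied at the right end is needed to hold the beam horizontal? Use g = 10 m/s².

Choose the left end as the axis so the unknown pivot reaction has zero arm there.
Paint can: 5.77 × 10 = 57.7 N down at 1.9 m → arm 1.9 m, τ = 57.7 × 1.9 = 109.6 N·m clockwise.
Sack of grain: 38 × 10 = 380 N down at 1.02 m → arm 1.02 m, τ = 380 × 1.02 = 387.6 N·m clockwise.
Bag of cement: 25.1 × 10 = 251 N down at 1.54 m → arm 1.54 m, τ = 251 × 1.54 = 386.5 N·m clockwise.
Sandbag: 25.4 × 10 = 254 N down at 0.346 m → arm 0.346 m, τ = 254 × 0.346 = 87.88 N·m clockwise.
Net moment of the loads = 971.6 N·m clockwise.
The upward force F acts at the right end, arm 5.02 m, giving F × 5.02 counterclockwise.
For rotational equilibrium, F × 5.02 = 971.6, so F = 971.6 / 5.02 = 194 N.

F ≈ 194 N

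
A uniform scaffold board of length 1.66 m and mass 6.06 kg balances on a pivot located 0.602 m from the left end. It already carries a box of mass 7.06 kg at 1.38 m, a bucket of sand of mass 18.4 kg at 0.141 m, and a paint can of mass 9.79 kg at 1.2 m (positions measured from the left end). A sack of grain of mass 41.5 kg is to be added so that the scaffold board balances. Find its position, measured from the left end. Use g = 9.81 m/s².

x ≈ 0.5 m from the left end

Choose the pivot (at 0.602 m from the left end) as the axis so the support reaction has zero arm there.
Beam weight: 6.06 × 9.81 = 59.45 N down at 0.83 m → arm 0.228 m, τ = 59.45 × 0.228 = 13.55 N·m clockwise.
Box: 7.06 × 9.81 = 69.26 N down at 1.38 m → arm 0.778 m, τ = 69.26 × 0.778 = 53.88 N·m clockwise.
Bucket of sand: 18.4 × 9.81 = 180.5 N down at 0.141 m → arm 0.461 m, τ = 180.5 × 0.461 = 83.21 N·m counterclockwise.
Paint can: 9.79 × 9.81 = 96.04 N down at 1.2 m → arm 0.598 m, τ = 96.04 × 0.598 = 57.43 N·m clockwise.
Net moment of existing loads = 41.65 N·m clockwise.
The sack of grain weighs 41.5 × 9.81 = 407.1 N and must supply an equal counterclockwise moment, so its lever arm about the pivot is 41.65 / 407.1 = 0.102 m.
That puts it at 0.602 − 0.102 = 0.5 m from the left end.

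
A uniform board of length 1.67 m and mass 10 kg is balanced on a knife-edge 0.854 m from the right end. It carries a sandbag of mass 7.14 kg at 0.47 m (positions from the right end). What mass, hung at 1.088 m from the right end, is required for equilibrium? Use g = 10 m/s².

m ≈ 12.5 kg

About the knife-edge (at 0.854 m from the right end):
Beam weight: 10 × 10 = 100 N down at 0.835 m → arm 0.019 m, τ = 100 × 0.019 = 1.9 N·m clockwise.
Sandbag: 7.14 × 10 = 71.4 N down at 0.47 m → arm 0.384 m, τ = 71.4 × 0.384 = 27.42 N·m clockwise.
Net moment of known loads = 29.32 N·m clockwise.
An unknown mass m at 1.088 m has arm 0.234 m; its moment is m·g·0.234 counterclockwise.
For rotational equilibrium, m × 10 × 0.234 = 29.32, so m = 29.32 / (10 × 0.234) = 12.5 kg.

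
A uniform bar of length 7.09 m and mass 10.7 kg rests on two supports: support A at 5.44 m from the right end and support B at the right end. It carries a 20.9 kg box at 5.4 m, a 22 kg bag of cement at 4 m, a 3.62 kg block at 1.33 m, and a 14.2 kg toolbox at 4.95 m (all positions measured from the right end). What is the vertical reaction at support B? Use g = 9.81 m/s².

R_B ≈ 135 N

About support A:
Beam weight: 10.7 × 9.81 = 105 N down at 3.545 m → arm 1.895 m, τ = 105 × 1.895 = 199 N·m clockwise.
Box: 20.9 × 9.81 = 205 N down at 5.4 m → arm 0.04 m, τ = 205 × 0.04 = 8.2 N·m clockwise.
Bag of cement: 22 × 9.81 = 215.8 N down at 4 m → arm 1.44 m, τ = 215.8 × 1.44 = 310.8 N·m clockwise.
Block: 3.62 × 9.81 = 35.51 N down at 1.33 m → arm 4.11 m, τ = 35.51 × 4.11 = 145.9 N·m clockwise.
Toolbox: 14.2 × 9.81 = 139.3 N down at 4.95 m → arm 0.49 m, τ = 139.3 × 0.49 = 68.26 N·m clockwise.
Net load moment about support A = 732.2 N·m clockwise.
Reaction R at support B is upward at 0 m, arm 5.44 m → moment R × 5.44 counterclockwise.
Setting net torque to zero: R × 5.44 = 732.2 → R = 135 N.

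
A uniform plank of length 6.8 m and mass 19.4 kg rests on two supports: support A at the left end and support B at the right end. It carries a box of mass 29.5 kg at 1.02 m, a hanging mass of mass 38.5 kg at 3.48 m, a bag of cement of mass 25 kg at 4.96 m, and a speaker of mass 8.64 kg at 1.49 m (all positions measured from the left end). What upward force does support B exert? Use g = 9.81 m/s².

R_B ≈ 529 N

Sum moments about support A (its reaction then has zero moment arm).
Beam weight: 19.4 × 9.81 = 190.3 N down at 3.4 m → arm 3.4 m, τ = 190.3 × 3.4 = 647 N·m clockwise.
Box: 29.5 × 9.81 = 289.4 N down at 1.02 m → arm 1.02 m, τ = 289.4 × 1.02 = 295.2 N·m clockwise.
Hanging mass: 38.5 × 9.81 = 377.7 N down at 3.48 m → arm 3.48 m, τ = 377.7 × 3.48 = 1314 N·m clockwise.
Bag of cement: 25 × 9.81 = 245.2 N down at 4.96 m → arm 4.96 m, τ = 245.2 × 4.96 = 1216 N·m clockwise.
Speaker: 8.64 × 9.81 = 84.76 N down at 1.49 m → arm 1.49 m, τ = 84.76 × 1.49 = 126.3 N·m clockwise.
Net load moment about support A = 3598 N·m clockwise.
Reaction R at support B is upward at 6.8 m, arm 6.8 m → moment R × 6.8 counterclockwise.
For rotational equilibrium, R × 6.8 = 3598, so R = 529 N.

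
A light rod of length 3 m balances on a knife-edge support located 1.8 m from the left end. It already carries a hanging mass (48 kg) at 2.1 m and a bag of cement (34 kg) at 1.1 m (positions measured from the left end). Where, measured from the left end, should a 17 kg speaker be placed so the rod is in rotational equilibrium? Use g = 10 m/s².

Taking torques about the knife-edge support (at 1.8 m from the left end):
Hanging mass: 48 × 10 = 480 N down at 2.1 m → arm 0.3 m, τ = 480 × 0.3 = 144 N·m clockwise.
Bag of cement: 34 × 10 = 340 N down at 1.1 m → arm 0.7 m, τ = 340 × 0.7 = 238 N·m counterclockwise.
Net moment of existing loads = 94 N·m counterclockwise.
The speaker weighs 17 × 10 = 170 N and must supply an equal clockwise moment, so its lever arm about the knife-edge support is 94 / 170 = 0.553 m.
That puts it at 1.8 + 0.553 = 2.35 m from the left end.

x ≈ 2.35 m from the left end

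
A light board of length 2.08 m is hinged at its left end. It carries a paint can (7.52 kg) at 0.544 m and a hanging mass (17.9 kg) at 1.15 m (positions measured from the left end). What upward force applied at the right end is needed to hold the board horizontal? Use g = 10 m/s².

Choose the left end as the axis so the unknown pivot reaction has zero arm there.
Paint can: 7.52 × 10 = 75.2 N down at 0.544 m → arm 0.544 m, τ = 75.2 × 0.544 = 40.91 N·m clockwise.
Hanging mass: 17.9 × 10 = 179 N down at 1.15 m → arm 1.15 m, τ = 179 × 1.15 = 205.8 N·m clockwise.
Net moment of the loads = 246.7 N·m clockwise.
The upward force F acts at the right end, arm 2.08 m, giving F × 2.08 counterclockwise.
For rotational equilibrium, F × 2.08 = 246.7, so F = 246.7 / 2.08 = 119 N.

F ≈ 119 N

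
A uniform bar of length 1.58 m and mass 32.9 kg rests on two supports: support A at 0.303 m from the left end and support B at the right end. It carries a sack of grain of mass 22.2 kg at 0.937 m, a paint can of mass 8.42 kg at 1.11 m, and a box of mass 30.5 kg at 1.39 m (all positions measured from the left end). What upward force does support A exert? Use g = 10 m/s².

Take moments about support B.
Beam weight: 32.9 × 10 = 329 N down at 0.79 m → arm 0.79 m, τ = 329 × 0.79 = 259.9 N·m counterclockwise.
Sack of grain: 22.2 × 10 = 222 N down at 0.937 m → arm 0.643 m, τ = 222 × 0.643 = 142.7 N·m counterclockwise.
Paint can: 8.42 × 10 = 84.2 N down at 1.11 m → arm 0.47 m, τ = 84.2 × 0.47 = 39.57 N·m counterclockwise.
Box: 30.5 × 10 = 305 N down at 1.39 m → arm 0.19 m, τ = 305 × 0.19 = 57.95 N·m counterclockwise.
Net load moment about support B = 500.1 N·m counterclockwise.
Reaction R at support A is upward at 0.303 m, arm 1.277 m → moment R × 1.277 clockwise.
For rotational equilibrium, R × 1.277 = 500.1, so R = 392 N.

R_A ≈ 392 N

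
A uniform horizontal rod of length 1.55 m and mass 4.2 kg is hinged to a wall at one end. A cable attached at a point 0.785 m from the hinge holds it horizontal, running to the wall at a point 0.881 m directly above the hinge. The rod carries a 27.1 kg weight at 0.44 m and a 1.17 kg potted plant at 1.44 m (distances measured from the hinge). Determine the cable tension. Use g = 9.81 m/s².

T ≈ 282 N

Sum moments about the hinge (the unknown hinge reaction has zero arm there).
Beam weight: 4.2 × 9.81 = 41.2 N down at 0.775 m → arm 0.775 m, τ = 41.2 × 0.775 = 31.93 N·m clockwise.
Weight: 27.1 × 9.81 = 265.9 N down at 0.44 m → arm 0.44 m, τ = 265.9 × 0.44 = 117 N·m clockwise.
Potted plant: 1.17 × 9.81 = 11.48 N down at 1.44 m → arm 1.44 m, τ = 11.48 × 1.44 = 16.53 N·m clockwise.
Total clockwise load moment = 165.5 N·m.
The cable tension T acts at 0.785 m; only its component perpendicular to the rod, T sinθ, produces torque. sinθ = h/√(h²+d²) = 0.881/√(0.881²+0.785²) = 0.7466.
Setting net torque to zero: T × 0.785 × 0.7466 = 165.5 → T = 165.5 / 0.5861 = 282 N.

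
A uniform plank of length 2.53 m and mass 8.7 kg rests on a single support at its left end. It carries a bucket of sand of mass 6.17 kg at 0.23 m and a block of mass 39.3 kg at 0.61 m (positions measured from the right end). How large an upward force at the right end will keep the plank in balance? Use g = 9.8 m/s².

Take moments about the left end.
Beam weight: 8.7 × 9.8 = 85.26 N down at 1.265 m → arm 1.265 m, τ = 85.26 × 1.265 = 107.9 N·m clockwise.
Bucket of sand: 6.17 × 9.8 = 60.47 N down at 0.23 m → arm 2.3 m, τ = 60.47 × 2.3 = 139.1 N·m clockwise.
Block: 39.3 × 9.8 = 385.1 N down at 0.61 m → arm 1.92 m, τ = 385.1 × 1.92 = 739.4 N·m clockwise.
Net moment of the loads = 986.4 N·m clockwise.
The upward force F acts at the right end, arm 2.53 m, giving F × 2.53 counterclockwise.
Στ = 0 ⇒ F × 2.53 = 986.4 ⇒ F = 986.4 / 2.53 = 390 N.

F ≈ 390 N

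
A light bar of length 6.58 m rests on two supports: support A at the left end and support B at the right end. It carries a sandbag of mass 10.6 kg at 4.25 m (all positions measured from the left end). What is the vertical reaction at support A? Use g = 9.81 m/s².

Choose support B as the axis so its reaction then has zero moment arm.
Sandbag: 10.6 × 9.81 = 104 N down at 4.25 m → arm 2.33 m, τ = 104 × 2.33 = 242.3 N·m counterclockwise.
Net load moment about support B = 242.3 N·m counterclockwise.
Reaction R at support A is upward at 0 m, arm 6.58 m → moment R × 6.58 clockwise.
Balancing moments: R × 6.58 = 242.3, giving R = 36.8 N.

R_A ≈ 36.8 N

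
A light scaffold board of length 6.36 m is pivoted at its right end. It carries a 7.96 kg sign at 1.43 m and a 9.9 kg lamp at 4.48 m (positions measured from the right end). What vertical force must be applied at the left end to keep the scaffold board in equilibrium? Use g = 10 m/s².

F ≈ 87.6 N

Sum moments about the right end (the unknown pivot reaction has zero arm there).
Sign: 7.96 × 10 = 79.6 N down at 1.43 m → arm 1.43 m, τ = 79.6 × 1.43 = 113.8 N·m counterclockwise.
Lamp: 9.9 × 10 = 99 N down at 4.48 m → arm 4.48 m, τ = 99 × 4.48 = 443.5 N·m counterclockwise.
Net moment of the loads = 557.3 N·m counterclockwise.
The upward force F acts at the left end, arm 6.36 m, giving F × 6.36 clockwise.
Balancing moments: F × 6.36 = 557.3, giving F = 557.3 / 6.36 = 87.6 N.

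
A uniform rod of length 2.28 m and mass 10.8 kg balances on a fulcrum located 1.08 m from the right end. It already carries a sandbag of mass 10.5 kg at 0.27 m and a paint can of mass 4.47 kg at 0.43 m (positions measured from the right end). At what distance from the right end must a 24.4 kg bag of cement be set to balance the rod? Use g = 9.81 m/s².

Sum moments about the fulcrum (at 1.08 m from the right end) (the support reaction has zero arm there).
Beam weight: 10.8 × 9.81 = 105.9 N down at 1.14 m → arm 0.06 m, τ = 105.9 × 0.06 = 6.354 N·m counterclockwise.
Sandbag: 10.5 × 9.81 = 103 N down at 0.27 m → arm 0.81 m, τ = 103 × 0.81 = 83.43 N·m clockwise.
Paint can: 4.47 × 9.81 = 43.85 N down at 0.43 m → arm 0.65 m, τ = 43.85 × 0.65 = 28.5 N·m clockwise.
Net moment of existing loads = 105.6 N·m clockwise.
The bag of cement weighs 24.4 × 9.81 = 239.4 N and must supply an equal counterclockwise moment, so its lever arm about the fulcrum is 105.6 / 239.4 = 0.441 m.
That puts it at 1.08 + 0.441 = 1.52 m from the right end.

x ≈ 1.52 m from the right end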